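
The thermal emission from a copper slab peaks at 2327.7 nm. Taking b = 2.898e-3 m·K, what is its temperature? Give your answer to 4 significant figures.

T ≈ 1245 K

Wien's law gives T = b/λ_max = (2.898×10⁻³ m·K)/(2.3277×10⁻⁶ m) = 1245 K.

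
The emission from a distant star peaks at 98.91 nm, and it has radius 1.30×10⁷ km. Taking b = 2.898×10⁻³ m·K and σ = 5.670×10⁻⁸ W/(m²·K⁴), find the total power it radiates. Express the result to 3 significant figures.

Wien's law: T = b/λ_max = 2.898×10⁻³/9.891×10⁻⁸ = 29299.4 K.
Surface area A = 4πR² = 4π(1.30×10¹⁰ m)² = 2.12372×10²¹ m².
Then P = σAT⁴ = 5.670×10⁻⁸×2.12372×10²¹×(29299.4)⁴ = 8.87×10³¹ W.

P ≈ 8.87×10³¹ W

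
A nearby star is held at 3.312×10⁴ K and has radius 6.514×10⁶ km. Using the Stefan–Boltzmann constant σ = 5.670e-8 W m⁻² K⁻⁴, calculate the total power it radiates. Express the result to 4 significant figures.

Surface area A = 4πR² = 4π(6.514×10⁹ m)² = 5.33219×10²⁰ m².
P = σAT⁴ = 5.670×10⁻⁸ × 5.33219×10²⁰ × (3.312×10⁴)⁴ = 3.638×10³¹ W.

P ≈ 3.638×10³¹ W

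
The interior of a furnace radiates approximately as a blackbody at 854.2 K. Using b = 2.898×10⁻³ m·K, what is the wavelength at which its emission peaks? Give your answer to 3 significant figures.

λ_max ≈ 3.39 μm

Wien's displacement law: λ_max = b/T = (2.898×10⁻³ m·K)/(854.2 K) = 3.393×10⁻⁶ m.
That is 3.39 μm, in the infrared range.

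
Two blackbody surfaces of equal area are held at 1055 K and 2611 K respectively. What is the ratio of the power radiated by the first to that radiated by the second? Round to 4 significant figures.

P₁/P₂ ≈ 0.02666

With equal areas, P₁/P₂ = (T₁/T₂)⁴ = (1055/2611)⁴ = 0.02666.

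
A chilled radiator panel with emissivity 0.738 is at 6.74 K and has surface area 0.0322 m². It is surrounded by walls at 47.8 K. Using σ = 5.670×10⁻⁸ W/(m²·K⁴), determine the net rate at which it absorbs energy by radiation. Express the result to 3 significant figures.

Area A = 0.0322 m².
Net radiated power P_net = εσA(T⁴ − T₀⁴) = 0.738×5.670×10⁻⁸×0.0322×(6.74⁴ − 47.8⁴).
T⁴ − T₀⁴ = 2063.67 − 5.22049×10⁶ = -5.21843×10⁶ K⁴, so P_net = -7.03×10⁻³ W — negative, meaning a net gain of 7.03×10⁻³ W.

Net gain ≈ 7.03×10⁻³ W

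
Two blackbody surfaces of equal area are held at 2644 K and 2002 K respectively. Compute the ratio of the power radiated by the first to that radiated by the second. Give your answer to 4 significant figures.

With equal areas, P₁/P₂ = (T₁/T₂)⁴ = (2644/2002)⁴ = 3.042.

P₁/P₂ ≈ 3.042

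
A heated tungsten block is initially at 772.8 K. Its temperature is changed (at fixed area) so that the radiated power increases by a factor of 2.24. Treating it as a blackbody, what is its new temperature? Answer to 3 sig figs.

P ∝ T⁴, so T₂/T₁ = (P₂/P₁)^(1/4) = (2.24)^(1/4) = 1.22338.
T₂ = 772.8 × 1.22338 = 945 K.

T₂ ≈ 945 K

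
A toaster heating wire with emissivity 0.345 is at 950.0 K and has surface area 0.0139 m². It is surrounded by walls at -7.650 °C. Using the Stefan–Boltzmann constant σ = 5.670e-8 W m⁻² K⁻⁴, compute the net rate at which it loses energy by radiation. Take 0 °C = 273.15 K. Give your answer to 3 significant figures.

Surroundings: T = -7.650 °C + 273.15 = 265.500 K.
Area A = 0.0139 m².
Net radiated power P_net = εσA(T⁴ − T₀⁴) = 0.345×5.670×10⁻⁸×0.0139×(950.0⁴ − 265.500⁴).
T⁴ − T₀⁴ = 8.14506×10¹¹ − 4.96888×10⁹ = 8.09537×10¹¹ K⁴, so P_net = 220 W.

Net loss ≈ 220 W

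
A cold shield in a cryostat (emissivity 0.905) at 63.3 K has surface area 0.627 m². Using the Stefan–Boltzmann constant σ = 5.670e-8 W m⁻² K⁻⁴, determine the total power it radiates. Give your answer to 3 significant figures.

Area A = 0.627 m².
P = εσAT⁴ = 0.905 × 5.670×10⁻⁸ × 0.627 × (63.3)⁴ = 0.517 W.

P ≈ 0.517 W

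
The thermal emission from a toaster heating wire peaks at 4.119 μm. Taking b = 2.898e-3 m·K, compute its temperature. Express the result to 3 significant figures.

Wien's law gives T = b/λ_max = (2.898×10⁻³ m·K)/(4.119×10⁻⁶ m) = 704 K.

T ≈ 704 K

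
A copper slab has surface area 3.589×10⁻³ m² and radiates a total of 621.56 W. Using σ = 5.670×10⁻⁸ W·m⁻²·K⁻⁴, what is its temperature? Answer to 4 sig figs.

T ≈ 1322 K

Area A = 3.589×10⁻³ m².
P = σAT⁴ ⇒ T = (P/(σA))^(1/4) = (621.56/(5.670×10⁻⁸×3.589×10⁻³))^(1/4) = 1322 K.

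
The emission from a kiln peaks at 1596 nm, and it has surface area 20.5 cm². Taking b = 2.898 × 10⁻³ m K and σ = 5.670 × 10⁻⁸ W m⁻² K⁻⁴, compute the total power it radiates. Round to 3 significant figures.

Wien's law: T = b/λ_max = 2.898×10⁻³/1.596×10⁻⁶ = 1815.79 K.
Area A = 20.5 cm² = 2.05×10⁻³ m².
Then P = σAT⁴ = 5.670×10⁻⁸×2.05×10⁻³×(1815.79)⁴ = 1.26×10³ W.

P ≈ 1.26×10³ W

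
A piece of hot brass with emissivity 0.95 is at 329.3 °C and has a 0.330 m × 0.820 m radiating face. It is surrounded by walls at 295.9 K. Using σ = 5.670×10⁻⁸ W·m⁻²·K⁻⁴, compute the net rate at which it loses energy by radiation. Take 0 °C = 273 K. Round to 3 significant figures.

Net loss ≈ 1.81×10³ W

T = 329.3 °C + 273 = 602.3 K.
Area A = 0.330 × 0.820 = 0.2706 m².
Net radiated power P_net = εσA(T⁴ − T₀⁴) = 0.95×5.670×10⁻⁸×0.2706×(602.3⁴ − 295.9⁴).
T⁴ − T₀⁴ = 1.31599×10¹¹ − 7.66619×10⁹ = 1.23933×10¹¹ K⁴, so P_net = 1.81×10³ W.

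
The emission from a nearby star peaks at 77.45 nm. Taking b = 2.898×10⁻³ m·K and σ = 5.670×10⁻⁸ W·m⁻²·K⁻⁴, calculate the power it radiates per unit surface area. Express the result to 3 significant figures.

I ≈ 1.11×10¹¹ W/m²

Wien's law: T = b/λ_max = 2.898×10⁻³/7.745×10⁻⁸ = 37417.7 K.
Then I = σT⁴ = 5.670×10⁻⁸×(37417.7)⁴ = 1.11×10¹¹ W/m².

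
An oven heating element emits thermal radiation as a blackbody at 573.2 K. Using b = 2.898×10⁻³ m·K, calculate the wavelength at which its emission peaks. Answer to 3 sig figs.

λ_max ≈ 5.06 μm

Wien's displacement law: λ_max = b/T = (2.898×10⁻³ m·K)/(573.2 K) = 5.056×10⁻⁶ m.
That is 5.06 μm, in the infrared range.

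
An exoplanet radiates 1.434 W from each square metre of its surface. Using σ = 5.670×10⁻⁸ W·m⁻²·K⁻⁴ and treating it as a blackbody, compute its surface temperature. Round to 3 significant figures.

I = σT⁴, so T = (I/σ)^(1/4) = (1.434/(5.670×10⁻⁸))^(1/4) = 70.9 K.

T ≈ 70.9 K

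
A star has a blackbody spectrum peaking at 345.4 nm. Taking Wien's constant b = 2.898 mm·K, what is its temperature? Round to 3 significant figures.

Wien's law gives T = b/λ_max = (2.898×10⁻³ m·K)/(3.454×10⁻⁷ m) = 8.39×10³ K.

T ≈ 8.39×10³ K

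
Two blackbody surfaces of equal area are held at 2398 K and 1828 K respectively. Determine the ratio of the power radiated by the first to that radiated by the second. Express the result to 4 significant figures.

With equal areas, P₁/P₂ = (T₁/T₂)⁴ = (2398/1828)⁴ = 2.961.

P₁/P₂ ≈ 2.961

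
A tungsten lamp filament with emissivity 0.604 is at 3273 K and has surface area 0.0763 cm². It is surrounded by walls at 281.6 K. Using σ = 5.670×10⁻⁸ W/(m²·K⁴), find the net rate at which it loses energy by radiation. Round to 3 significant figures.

Net loss ≈ 30.0 W

Area A = 0.0763 cm² = 7.63×10⁻⁶ m².
Net radiated power P_net = εσA(T⁴ − T₀⁴) = 0.604×5.670×10⁻⁸×7.63×10⁻⁶×(3273⁴ − 281.6⁴).
T⁴ − T₀⁴ = 1.14758×10¹⁴ − 6.28826×10⁹ = 1.14752×10¹⁴ K⁴, so P_net = 30.0 W.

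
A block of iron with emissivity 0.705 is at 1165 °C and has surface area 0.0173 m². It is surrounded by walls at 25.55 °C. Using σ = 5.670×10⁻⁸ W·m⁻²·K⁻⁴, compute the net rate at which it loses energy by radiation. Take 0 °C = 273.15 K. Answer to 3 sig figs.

Net loss ≈ 2.95×10³ W

T = 1165 °C + 273.15 = 1438.15 K.
Surroundings: T = 25.55 °C + 273.15 = 298.70 K.
Area A = 0.0173 m².
Net radiated power P_net = εσA(T⁴ − T₀⁴) = 0.705×5.670×10⁻⁸×0.0173×(1438.15⁴ − 298.70⁴).
T⁴ − T₀⁴ = 4.27776×10¹² − 7.96051×10⁹ = 4.26980×10¹² K⁴, so P_net = 2.95×10³ W.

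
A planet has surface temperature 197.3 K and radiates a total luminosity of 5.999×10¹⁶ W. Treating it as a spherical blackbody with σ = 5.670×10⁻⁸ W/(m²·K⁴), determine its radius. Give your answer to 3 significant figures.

R ≈ 7.45×10⁶ m

L = 4πR²σT⁴ ⇒ R = √(L/(4πσT⁴)).
σT⁴ = 85.9194 W/m², so R = √(5.999×10¹⁶/(4π×85.9194)) = 7.45×10⁶ m.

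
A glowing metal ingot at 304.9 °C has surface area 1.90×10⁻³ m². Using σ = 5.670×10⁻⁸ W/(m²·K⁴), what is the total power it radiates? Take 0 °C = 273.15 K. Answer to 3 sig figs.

T = 304.9 °C + 273.15 = 578.05 K.
Area A = 1.90×10⁻³ m².
P = σAT⁴ = 5.670×10⁻⁸ × 1.90×10⁻³ × (578.05)⁴ = 12.0 W.

P ≈ 12.0 W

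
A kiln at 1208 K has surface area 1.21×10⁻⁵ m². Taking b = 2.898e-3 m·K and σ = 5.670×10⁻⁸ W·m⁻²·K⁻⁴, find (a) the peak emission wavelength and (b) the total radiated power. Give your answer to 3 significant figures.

(a) λ_max = b/T = 2.898×10⁻³/1208 = 2.399×10⁻⁶ m = 2.40×10³ nm.
Area A = 1.21×10⁻⁵ m².
(b) P = σAT⁴ = 5.670×10⁻⁸×1.21×10⁻⁵×(1208)⁴ = 1.46 W.

λ_max ≈ 2.40×10³ nm; P ≈ 1.46 W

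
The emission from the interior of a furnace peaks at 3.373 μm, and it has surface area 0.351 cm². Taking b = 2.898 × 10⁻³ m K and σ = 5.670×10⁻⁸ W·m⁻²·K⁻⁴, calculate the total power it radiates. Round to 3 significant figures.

Wien's law: T = b/λ_max = 2.898×10⁻³/3.373×10⁻⁶ = 859.176 K.
Area A = 0.351 cm² = 3.51×10⁻⁵ m².
Then P = σAT⁴ = 5.670×10⁻⁸×3.51×10⁻⁵×(859.176)⁴ = 1.08 W.

P ≈ 1.08 W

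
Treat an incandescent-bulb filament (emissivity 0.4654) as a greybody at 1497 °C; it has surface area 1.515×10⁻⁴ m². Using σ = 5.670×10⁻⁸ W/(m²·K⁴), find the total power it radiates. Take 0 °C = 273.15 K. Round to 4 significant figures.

P ≈ 39.25 W

T = 1497 °C + 273.15 = 1770.15 K.
Area A = 1.515×10⁻⁴ m².
P = εσAT⁴ = 0.4654 × 5.670×10⁻⁸ × 1.515×10⁻⁴ × (1770.15)⁴ = 39.25 W.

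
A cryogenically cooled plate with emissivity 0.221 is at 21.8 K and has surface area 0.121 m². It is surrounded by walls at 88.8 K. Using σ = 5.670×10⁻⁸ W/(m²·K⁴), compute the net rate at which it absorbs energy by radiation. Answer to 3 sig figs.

Area A = 0.121 m².
Net radiated power P_net = εσA(T⁴ − T₀⁴) = 0.221×5.670×10⁻⁸×0.121×(21.8⁴ − 88.8⁴).
T⁴ − T₀⁴ = 2.25853×10⁵ − 6.21802×10⁷ = -6.19543×10⁷ K⁴, so P_net = -0.0939 W — negative, meaning a net gain of 0.0939 W.

Net gain ≈ 0.0939 W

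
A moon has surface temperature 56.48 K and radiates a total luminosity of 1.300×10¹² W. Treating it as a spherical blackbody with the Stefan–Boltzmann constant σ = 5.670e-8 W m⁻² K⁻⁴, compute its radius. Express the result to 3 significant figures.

R ≈ 4.23×10⁵ m

L = 4πR²σT⁴ ⇒ R = √(L/(4πσT⁴)).
σT⁴ = 0.576981 W/m², so R = √(1.300×10¹²/(4π×0.576981)) = 4.23×10⁵ m.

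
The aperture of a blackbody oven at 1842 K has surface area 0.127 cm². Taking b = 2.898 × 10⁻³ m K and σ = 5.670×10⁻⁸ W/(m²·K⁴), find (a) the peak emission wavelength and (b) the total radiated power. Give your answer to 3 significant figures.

λ_max ≈ 1.57 μm; P ≈ 8.29 W

(a) λ_max = b/T = 2.898×10⁻³/1842 = 1.573×10⁻⁶ m = 1.57 μm.
Area A = 0.127 cm² = 1.27×10⁻⁵ m².
(b) P = σAT⁴ = 5.670×10⁻⁸×1.27×10⁻⁵×(1842)⁴ = 8.29 W.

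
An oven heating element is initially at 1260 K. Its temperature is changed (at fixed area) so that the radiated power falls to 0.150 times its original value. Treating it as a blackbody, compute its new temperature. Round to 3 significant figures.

P ∝ T⁴, so T₂/T₁ = (P₂/P₁)^(1/4) = (0.150)^(1/4) = 0.622333.
T₂ = 1260 × 0.622333 = 784 K.

T₂ ≈ 784 K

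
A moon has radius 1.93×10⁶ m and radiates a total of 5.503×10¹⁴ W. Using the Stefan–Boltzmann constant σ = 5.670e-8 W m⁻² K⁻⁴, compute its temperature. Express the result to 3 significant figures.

T ≈ 120 K

Surface area A = 4πR² = 4π(1.93×10⁶ m)² = 4.68085×10¹³ m².
P = σAT⁴ ⇒ T = (P/(σA))^(1/4) = (5.503×10¹⁴/(5.670×10⁻⁸×4.68085×10¹³))^(1/4) = 120 K.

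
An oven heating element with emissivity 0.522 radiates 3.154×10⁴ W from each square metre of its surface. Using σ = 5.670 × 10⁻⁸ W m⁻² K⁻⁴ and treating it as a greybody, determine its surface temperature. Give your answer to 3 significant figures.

T ≈ 1.02×10³ K

I = εσT⁴, so T = (I/εσ)^(1/4) = (3.154×10⁴/(0.522×5.670×10⁻⁸))^(1/4) = 1.02×10³ K.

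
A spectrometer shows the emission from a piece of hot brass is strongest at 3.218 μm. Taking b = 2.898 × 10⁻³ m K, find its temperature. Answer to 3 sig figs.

Wien's law gives T = b/λ_max = (2.898×10⁻³ m·K)/(3.218×10⁻⁶ m) = 901 K.

T ≈ 901 K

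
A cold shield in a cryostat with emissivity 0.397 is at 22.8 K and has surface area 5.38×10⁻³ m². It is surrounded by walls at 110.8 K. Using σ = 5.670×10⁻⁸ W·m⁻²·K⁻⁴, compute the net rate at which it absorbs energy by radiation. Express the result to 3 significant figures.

Net gain ≈ 0.0182 W

Area A = 5.38×10⁻³ m².
Net radiated power P_net = εσA(T⁴ − T₀⁴) = 0.397×5.670×10⁻⁸×5.38×10⁻³×(22.8⁴ − 110.8⁴).
T⁴ − T₀⁴ = 2.70234×10⁵ − 1.50716×10⁸ = -1.50446×10⁸ K⁴, so P_net = -0.0182 W — negative, meaning a net gain of 0.0182 W.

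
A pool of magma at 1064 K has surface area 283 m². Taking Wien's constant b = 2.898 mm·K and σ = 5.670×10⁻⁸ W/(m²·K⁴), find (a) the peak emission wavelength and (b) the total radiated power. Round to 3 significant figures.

λ_max ≈ 2.72×10³ nm; P ≈ 2.06×10⁷ W

(a) λ_max = b/T = 2.898×10⁻³/1064 = 2.724×10⁻⁶ m = 2.72×10³ nm.
Area A = 283 m².
(b) P = σAT⁴ = 5.670×10⁻⁸×283×(1064)⁴ = 2.06×10⁷ W.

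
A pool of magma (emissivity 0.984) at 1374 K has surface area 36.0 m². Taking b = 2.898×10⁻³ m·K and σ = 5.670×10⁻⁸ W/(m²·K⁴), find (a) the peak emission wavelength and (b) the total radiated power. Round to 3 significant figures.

λ_max ≈ 2.11 μm; P ≈ 7.16×10⁶ W

(a) λ_max = b/T = 2.898×10⁻³/1374 = 2.109×10⁻⁶ m = 2.11 μm.
Area A = 36.0 m².
(b) P = εσAT⁴ = 0.984×5.670×10⁻⁸×36.0×(1374)⁴ = 7.16×10⁶ W.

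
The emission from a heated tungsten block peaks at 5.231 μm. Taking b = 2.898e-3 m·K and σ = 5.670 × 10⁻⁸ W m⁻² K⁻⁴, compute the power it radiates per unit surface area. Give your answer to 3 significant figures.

I ≈ 5.34×10³ W/m²

Wien's law: T = b/λ_max = 2.898×10⁻³/5.231×10⁻⁶ = 554.005 K.
Then I = σT⁴ = 5.670×10⁻⁸×(554.005)⁴ = 5.34×10³ W/m².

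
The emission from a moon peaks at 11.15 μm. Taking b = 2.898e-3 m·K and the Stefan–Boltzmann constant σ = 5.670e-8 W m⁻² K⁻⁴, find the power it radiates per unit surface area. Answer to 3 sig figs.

Wien's law: T = b/λ_max = 2.898×10⁻³/1.115×10⁻⁵ = 259.910 K.
Then I = σT⁴ = 5.670×10⁻⁸×(259.910)⁴ = 259 W/m².

I ≈ 259 W/m²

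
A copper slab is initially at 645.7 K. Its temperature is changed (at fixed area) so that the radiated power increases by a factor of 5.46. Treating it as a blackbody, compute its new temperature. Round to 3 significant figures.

T₂ ≈ 987 K

P ∝ T⁴, so T₂/T₁ = (P₂/P₁)^(1/4) = (5.46)^(1/4) = 1.52862.
T₂ = 645.7 × 1.52862 = 987 K.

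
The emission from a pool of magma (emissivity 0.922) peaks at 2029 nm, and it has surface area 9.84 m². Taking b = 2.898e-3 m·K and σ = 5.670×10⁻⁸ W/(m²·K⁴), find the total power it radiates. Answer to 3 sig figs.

P ≈ 2.14×10⁶ W

Wien's law: T = b/λ_max = 2.898×10⁻³/2.029×10⁻⁶ = 1428.29 K.
Area A = 9.84 m².
Then P = εσAT⁴ = 0.922×5.670×10⁻⁸×9.84×(1428.29)⁴ = 2.14×10⁶ W.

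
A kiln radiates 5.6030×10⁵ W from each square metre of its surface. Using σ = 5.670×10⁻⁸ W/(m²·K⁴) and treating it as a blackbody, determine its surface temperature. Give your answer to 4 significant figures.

I = σT⁴, so T = (I/σ)^(1/4) = (5.6030×10⁵/(5.670×10⁻⁸))^(1/4) = 1773 K.

T ≈ 1773 K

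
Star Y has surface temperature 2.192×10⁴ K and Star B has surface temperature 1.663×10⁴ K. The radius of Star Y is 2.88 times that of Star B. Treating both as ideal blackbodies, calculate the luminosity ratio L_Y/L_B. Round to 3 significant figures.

L_Y/L_B ≈ 25.0

L ∝ R²T⁴, so L_Y/L_B = (R_Y/R_B)²(T_Y/T_B)⁴ = (2.88)² × (2.192×10⁴/1.663×10⁴)⁴ = 8.2944 × 3.01851 = 25.0.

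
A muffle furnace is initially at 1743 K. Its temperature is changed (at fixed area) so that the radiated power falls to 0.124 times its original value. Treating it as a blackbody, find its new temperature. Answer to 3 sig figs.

P ∝ T⁴, so T₂/T₁ = (P₂/P₁)^(1/4) = (0.124)^(1/4) = 0.593411.
T₂ = 1743 × 0.593411 = 1.03×10³ K.

T₂ ≈ 1.03×10³ K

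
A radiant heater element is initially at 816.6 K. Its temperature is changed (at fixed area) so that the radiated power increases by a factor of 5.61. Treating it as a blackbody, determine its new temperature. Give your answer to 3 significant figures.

P ∝ T⁴, so T₂/T₁ = (P₂/P₁)^(1/4) = (5.61)^(1/4) = 1.53901.
T₂ = 816.6 × 1.53901 = 1.26×10³ K.

T₂ ≈ 1.26×10³ K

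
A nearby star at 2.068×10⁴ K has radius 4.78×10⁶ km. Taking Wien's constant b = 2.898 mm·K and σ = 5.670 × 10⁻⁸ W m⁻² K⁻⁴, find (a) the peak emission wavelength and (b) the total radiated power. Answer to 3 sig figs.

λ_max ≈ 140 nm; P ≈ 2.98×10³⁰ W

(a) λ_max = b/T = 2.898×10⁻³/2.068×10⁴ = 1.401×10⁻⁷ m = 140 nm.
Surface area A = 4πR² = 4π(4.78×10⁹ m)² = 2.87121×10²⁰ m².
(b) P = σAT⁴ = 5.670×10⁻⁸×2.87121×10²⁰×(2.068×10⁴)⁴ = 2.98×10³⁰ W.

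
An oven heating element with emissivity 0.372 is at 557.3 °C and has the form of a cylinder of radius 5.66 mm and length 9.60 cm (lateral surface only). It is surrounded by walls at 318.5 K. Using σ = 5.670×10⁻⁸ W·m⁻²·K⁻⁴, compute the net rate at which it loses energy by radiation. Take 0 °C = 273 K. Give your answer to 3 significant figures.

Net loss ≈ 33.5 W

T = 557.3 °C + 273 = 830.3 K.
Lateral area A = 2πrL = 2π×5.66×10⁻³×0.0960 = 3.41403×10⁻³ m².
Net radiated power P_net = εσA(T⁴ − T₀⁴) = 0.372×5.670×10⁻⁸×3.41403×10⁻³×(830.3⁴ − 318.5⁴).
T⁴ − T₀⁴ = 4.75270×10¹¹ − 1.02905×10¹⁰ = 4.64980×10¹¹ K⁴, so P_net = 33.5 W.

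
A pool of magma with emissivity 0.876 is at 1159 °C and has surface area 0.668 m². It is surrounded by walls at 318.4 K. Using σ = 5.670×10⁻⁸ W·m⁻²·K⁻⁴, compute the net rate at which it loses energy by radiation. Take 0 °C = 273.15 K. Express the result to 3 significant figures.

T = 1159 °C + 273.15 = 1432.15 K.
Area A = 0.668 m².
Net radiated power P_net = εσA(T⁴ − T₀⁴) = 0.876×5.670×10⁻⁸×0.668×(1432.15⁴ − 318.4⁴).
T⁴ − T₀⁴ = 4.20682×10¹² − 1.02776×10¹⁰ = 4.19654×10¹² K⁴, so P_net = 1.39×10⁵ W.

Net loss ≈ 1.39×10⁵ W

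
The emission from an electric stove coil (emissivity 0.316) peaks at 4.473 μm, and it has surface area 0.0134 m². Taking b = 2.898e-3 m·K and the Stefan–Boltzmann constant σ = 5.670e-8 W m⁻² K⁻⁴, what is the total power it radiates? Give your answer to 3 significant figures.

Wien's law: T = b/λ_max = 2.898×10⁻³/4.473×10⁻⁶ = 647.887 K.
Area A = 0.0134 m².
Then P = εσAT⁴ = 0.316×5.670×10⁻⁸×0.0134×(647.887)⁴ = 42.3 W.

P ≈ 42.3 W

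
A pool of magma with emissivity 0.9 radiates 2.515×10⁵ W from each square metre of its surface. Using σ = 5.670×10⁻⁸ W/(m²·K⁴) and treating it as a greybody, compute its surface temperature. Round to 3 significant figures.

T ≈ 1.49×10³ K

I = εσT⁴, so T = (I/εσ)^(1/4) = (2.515×10⁵/(0.9×5.670×10⁻⁸))^(1/4) = 1.49×10³ K.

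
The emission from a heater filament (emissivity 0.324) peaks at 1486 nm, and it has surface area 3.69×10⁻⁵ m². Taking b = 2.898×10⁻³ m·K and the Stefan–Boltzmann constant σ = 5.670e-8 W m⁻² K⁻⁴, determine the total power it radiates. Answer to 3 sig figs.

Wien's law: T = b/λ_max = 2.898×10⁻³/1.486×10⁻⁶ = 1950.20 K.
Area A = 3.69×10⁻⁵ m².
Then P = εσAT⁴ = 0.324×5.670×10⁻⁸×3.69×10⁻⁵×(1950.20)⁴ = 9.81 W.

P ≈ 9.81 W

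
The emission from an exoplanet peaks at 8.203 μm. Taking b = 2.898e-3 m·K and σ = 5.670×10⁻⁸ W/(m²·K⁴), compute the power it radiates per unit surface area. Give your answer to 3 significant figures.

I ≈ 883 W/m²

Wien's law: T = b/λ_max = 2.898×10⁻³/8.203×10⁻⁶ = 353.285 K.
Then I = σT⁴ = 5.670×10⁻⁸×(353.285)⁴ = 883 W/m².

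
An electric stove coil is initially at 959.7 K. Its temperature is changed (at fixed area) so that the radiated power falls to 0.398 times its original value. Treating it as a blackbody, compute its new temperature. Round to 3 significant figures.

T₂ ≈ 762 K

P ∝ T⁴, so T₂/T₁ = (P₂/P₁)^(1/4) = (0.398)^(1/4) = 0.794275.
T₂ = 959.7 × 0.794275 = 762 K.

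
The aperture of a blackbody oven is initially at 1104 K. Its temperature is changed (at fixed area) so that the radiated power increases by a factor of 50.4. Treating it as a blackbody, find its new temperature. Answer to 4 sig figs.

T₂ ≈ 2942 K

P ∝ T⁴, so T₂/T₁ = (P₂/P₁)^(1/4) = (50.4)^(1/4) = 2.66445.
T₂ = 1104 × 2.66445 = 2942 K.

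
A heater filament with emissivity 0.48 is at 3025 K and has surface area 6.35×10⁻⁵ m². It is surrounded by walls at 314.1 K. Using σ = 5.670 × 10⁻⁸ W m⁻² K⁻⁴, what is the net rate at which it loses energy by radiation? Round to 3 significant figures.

Net loss ≈ 145 W

Area A = 6.35×10⁻⁵ m².
Net radiated power P_net = εσA(T⁴ − T₀⁴) = 0.48×5.670×10⁻⁸×6.35×10⁻⁵×(3025⁴ − 314.1⁴).
T⁴ − T₀⁴ = 8.37339×10¹³ − 9.73356×10⁹ = 8.37242×10¹³ K⁴, so P_net = 145 W.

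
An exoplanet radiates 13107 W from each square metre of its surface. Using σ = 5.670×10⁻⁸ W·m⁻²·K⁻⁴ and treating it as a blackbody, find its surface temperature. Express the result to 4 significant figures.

I = σT⁴, so T = (I/σ)^(1/4) = (13107/(5.670×10⁻⁸))^(1/4) = 693.4 K.

T ≈ 693.4 K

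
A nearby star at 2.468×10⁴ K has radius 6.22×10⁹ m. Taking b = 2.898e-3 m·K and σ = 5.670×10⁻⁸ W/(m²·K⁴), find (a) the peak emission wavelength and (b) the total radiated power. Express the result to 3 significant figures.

λ_max ≈ 117 nm; P ≈ 1.02×10³¹ W

(a) λ_max = b/T = 2.898×10⁻³/2.468×10⁴ = 1.174×10⁻⁷ m = 117 nm.
Surface area A = 4πR² = 4π(6.22×10⁹ m)² = 4.86173×10²⁰ m².
(b) P = σAT⁴ = 5.670×10⁻⁸×4.86173×10²⁰×(2.468×10⁴)⁴ = 1.02×10³¹ W.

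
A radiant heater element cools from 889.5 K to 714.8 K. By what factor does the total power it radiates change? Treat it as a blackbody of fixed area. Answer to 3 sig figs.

P₂/P₁ ≈ 0.417

P ∝ T⁴, so P₂/P₁ = (T₂/T₁)⁴ = (714.8/889.5)⁴ = (0.803598)⁴ = 0.417.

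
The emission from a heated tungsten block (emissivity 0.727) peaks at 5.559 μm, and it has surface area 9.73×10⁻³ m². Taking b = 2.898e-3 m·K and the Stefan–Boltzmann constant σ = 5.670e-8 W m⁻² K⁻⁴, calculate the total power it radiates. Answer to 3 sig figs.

Wien's law: T = b/λ_max = 2.898×10⁻³/5.559×10⁻⁶ = 521.317 K.
Area A = 9.73×10⁻³ m².
Then P = εσAT⁴ = 0.727×5.670×10⁻⁸×9.73×10⁻³×(521.317)⁴ = 29.6 W.

P ≈ 29.6 W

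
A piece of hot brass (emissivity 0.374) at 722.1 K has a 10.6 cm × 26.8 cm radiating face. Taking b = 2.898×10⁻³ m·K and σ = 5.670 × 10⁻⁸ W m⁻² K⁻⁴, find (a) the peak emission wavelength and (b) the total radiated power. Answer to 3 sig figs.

(a) λ_max = b/T = 2.898×10⁻³/722.1 = 4.013×10⁻⁶ m = 4.01 μm.
Area A = 0.106 × 0.268 = 0.028408 m².
(b) P = εσAT⁴ = 0.374×5.670×10⁻⁸×0.028408×(722.1)⁴ = 164 W.

λ_max ≈ 4.01 μm; P ≈ 164 W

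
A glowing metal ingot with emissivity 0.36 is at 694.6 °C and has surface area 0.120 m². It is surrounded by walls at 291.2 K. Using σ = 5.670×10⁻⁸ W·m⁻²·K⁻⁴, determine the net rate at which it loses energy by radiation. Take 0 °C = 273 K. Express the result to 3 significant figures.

T = 694.6 °C + 273 = 967.6 K.
Area A = 0.120 m².
Net radiated power P_net = εσA(T⁴ − T₀⁴) = 0.36×5.670×10⁻⁸×0.120×(967.6⁴ − 291.2⁴).
T⁴ − T₀⁴ = 8.76564×10¹¹ − 7.19061×10⁹ = 8.69373×10¹¹ K⁴, so P_net = 2.13×10³ W.

Net loss ≈ 2.13×10³ W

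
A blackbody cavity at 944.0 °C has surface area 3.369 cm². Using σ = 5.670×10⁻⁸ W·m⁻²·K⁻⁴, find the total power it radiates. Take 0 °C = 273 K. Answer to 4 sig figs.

T = 944.0 °C + 273 = 1217.0 K.
Area A = 3.369 cm² = 3.369×10⁻⁴ m².
P = σAT⁴ = 5.670×10⁻⁸ × 3.369×10⁻⁴ × (1217.0)⁴ = 41.90 W.

P ≈ 41.90 W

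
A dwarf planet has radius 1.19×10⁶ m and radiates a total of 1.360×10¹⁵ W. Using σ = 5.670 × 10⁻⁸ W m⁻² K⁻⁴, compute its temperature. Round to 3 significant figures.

Surface area A = 4πR² = 4π(1.19×10⁶ m)² = 1.77952×10¹³ m².
P = σAT⁴ ⇒ T = (P/(σA))^(1/4) = (1.360×10¹⁵/(5.670×10⁻⁸×1.77952×10¹³))^(1/4) = 192 K.

T ≈ 192 K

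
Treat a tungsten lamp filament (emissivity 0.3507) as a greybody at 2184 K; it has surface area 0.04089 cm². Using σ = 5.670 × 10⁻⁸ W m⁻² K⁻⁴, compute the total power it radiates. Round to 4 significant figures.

Area A = 0.04089 cm² = 4.089×10⁻⁶ m².
P = εσAT⁴ = 0.3507 × 5.670×10⁻⁸ × 4.089×10⁻⁶ × (2184)⁴ = 1.850 W.

P ≈ 1.850 W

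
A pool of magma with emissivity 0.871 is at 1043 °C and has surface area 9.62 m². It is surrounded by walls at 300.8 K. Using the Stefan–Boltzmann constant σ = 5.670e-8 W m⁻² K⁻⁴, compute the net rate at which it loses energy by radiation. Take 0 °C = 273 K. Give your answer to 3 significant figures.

Net loss ≈ 1.42×10⁶ W

T = 1043 °C + 273 = 1316 K.
Area A = 9.62 m².
Net radiated power P_net = εσA(T⁴ − T₀⁴) = 0.871×5.670×10⁻⁸×9.62×(1316⁴ − 300.8⁴).
T⁴ − T₀⁴ = 2.99933×10¹² − 8.18675×10⁹ = 2.99114×10¹² K⁴, so P_net = 1.42×10⁶ W.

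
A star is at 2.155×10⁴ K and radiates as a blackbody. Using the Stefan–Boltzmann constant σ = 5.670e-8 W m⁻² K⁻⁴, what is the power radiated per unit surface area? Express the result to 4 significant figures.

I ≈ 1.223×10¹⁰ W/m²

Stefan–Boltzmann: I = σT⁴ = 5.670×10⁻⁸ × (2.155×10⁴)⁴ = 1.223×10¹⁰ W/m².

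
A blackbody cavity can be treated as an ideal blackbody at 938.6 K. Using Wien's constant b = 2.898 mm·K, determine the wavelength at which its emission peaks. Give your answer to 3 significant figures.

Wien's displacement law: λ_max = b/T = (2.898×10⁻³ m·K)/(938.6 K) = 3.088×10⁻⁶ m.
That is 3.09 μm, in the infrared range.

λ_max ≈ 3.09 μm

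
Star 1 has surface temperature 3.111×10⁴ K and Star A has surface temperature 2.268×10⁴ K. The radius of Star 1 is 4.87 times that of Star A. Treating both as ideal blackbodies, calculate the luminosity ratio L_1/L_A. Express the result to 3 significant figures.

L_1/L_A ≈ 84.0

L ∝ R²T⁴, so L_1/L_A = (R_1/R_A)²(T_1/T_A)⁴ = (4.87)² × (3.111×10⁴/2.268×10⁴)⁴ = 23.7169 × 3.54020 = 84.0.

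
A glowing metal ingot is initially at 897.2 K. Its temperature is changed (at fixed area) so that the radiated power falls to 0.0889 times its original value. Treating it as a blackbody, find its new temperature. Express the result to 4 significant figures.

T₂ ≈ 489.9 K

P ∝ T⁴, so T₂/T₁ = (P₂/P₁)^(1/4) = (0.0889)^(1/4) = 0.546041.
T₂ = 897.2 × 0.546041 = 489.9 K.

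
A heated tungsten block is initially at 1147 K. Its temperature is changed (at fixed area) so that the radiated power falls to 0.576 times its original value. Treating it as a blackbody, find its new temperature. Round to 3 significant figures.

T₂ ≈ 999 K

P ∝ T⁴, so T₂/T₁ = (P₂/P₁)^(1/4) = (0.576)^(1/4) = 0.871175.
T₂ = 1147 × 0.871175 = 999 K.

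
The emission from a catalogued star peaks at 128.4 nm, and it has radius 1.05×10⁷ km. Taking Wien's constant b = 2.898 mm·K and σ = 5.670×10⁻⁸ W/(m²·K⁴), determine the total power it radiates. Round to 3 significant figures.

Wien's law: T = b/λ_max = 2.898×10⁻³/1.284×10⁻⁷ = 22570.1 K.
Surface area A = 4πR² = 4π(1.05×10¹⁰ m)² = 1.38544×10²¹ m².
Then P = σAT⁴ = 5.670×10⁻⁸×1.38544×10²¹×(22570.1)⁴ = 2.04×10³¹ W.

P ≈ 2.04×10³¹ W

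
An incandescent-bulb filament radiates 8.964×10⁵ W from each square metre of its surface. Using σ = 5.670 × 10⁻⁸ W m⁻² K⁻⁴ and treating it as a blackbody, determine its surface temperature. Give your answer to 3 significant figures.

I = σT⁴, so T = (I/σ)^(1/4) = (8.964×10⁵/(5.670×10⁻⁸))^(1/4) = 1.99×10³ K.

T ≈ 1.99×10³ K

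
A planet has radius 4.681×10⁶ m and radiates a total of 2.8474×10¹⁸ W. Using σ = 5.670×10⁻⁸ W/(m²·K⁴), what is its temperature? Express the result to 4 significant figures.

Surface area A = 4πR² = 4π(4.681×10⁶ m)² = 2.75351×10¹⁴ m².
P = σAT⁴ ⇒ T = (P/(σA))^(1/4) = (2.8474×10¹⁸/(5.670×10⁻⁸×2.75351×10¹⁴))^(1/4) = 653.5 K.

T ≈ 653.5 K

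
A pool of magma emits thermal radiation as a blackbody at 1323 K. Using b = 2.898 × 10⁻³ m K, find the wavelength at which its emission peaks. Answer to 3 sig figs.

Wien's displacement law: λ_max = b/T = (2.898×10⁻³ m·K)/(1323 K) = 2.190×10⁻⁶ m.
That is 2.19 μm, in the infrared range.

λ_max ≈ 2.19 μm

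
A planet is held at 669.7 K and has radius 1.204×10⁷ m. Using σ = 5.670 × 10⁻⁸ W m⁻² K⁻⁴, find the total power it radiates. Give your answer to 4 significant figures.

Surface area A = 4πR² = 4π(1.204×10⁷ m)² = 1.82164×10¹⁵ m².
P = σAT⁴ = 5.670×10⁻⁸ × 1.82164×10¹⁵ × (669.7)⁴ = 2.078×10¹⁹ W.

P ≈ 2.078×10¹⁹ W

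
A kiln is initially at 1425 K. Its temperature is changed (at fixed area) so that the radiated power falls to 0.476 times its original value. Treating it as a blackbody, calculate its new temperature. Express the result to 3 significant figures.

P ∝ T⁴, so T₂/T₁ = (P₂/P₁)^(1/4) = (0.476)^(1/4) = 0.830619.
T₂ = 1425 × 0.830619 = 1.18×10³ K.

T₂ ≈ 1.18×10³ K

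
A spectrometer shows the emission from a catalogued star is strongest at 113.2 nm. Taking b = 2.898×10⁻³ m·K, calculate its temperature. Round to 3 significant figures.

Wien's law gives T = b/λ_max = (2.898×10⁻³ m·K)/(1.132×10⁻⁷ m) = 2.56×10⁴ K.

T ≈ 2.56×10⁴ K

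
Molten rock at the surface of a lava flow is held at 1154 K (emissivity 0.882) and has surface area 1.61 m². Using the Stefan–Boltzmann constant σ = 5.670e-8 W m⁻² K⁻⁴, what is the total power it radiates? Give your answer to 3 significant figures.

Area A = 1.61 m².
P = εσAT⁴ = 0.882 × 5.670×10⁻⁸ × 1.61 × (1154)⁴ = 1.43×10⁵ W.

P ≈ 1.43×10⁵ W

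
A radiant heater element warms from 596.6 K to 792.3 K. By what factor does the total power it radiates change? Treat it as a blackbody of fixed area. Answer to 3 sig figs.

P₂/P₁ ≈ 3.11

P ∝ T⁴, so P₂/P₁ = (T₂/T₁)⁴ = (792.3/596.6)⁴ = (1.32803)⁴ = 3.11.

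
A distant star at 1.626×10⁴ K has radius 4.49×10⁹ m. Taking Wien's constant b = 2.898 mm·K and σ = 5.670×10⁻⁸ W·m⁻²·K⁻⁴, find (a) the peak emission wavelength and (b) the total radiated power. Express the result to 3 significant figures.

(a) λ_max = b/T = 2.898×10⁻³/1.626×10⁴ = 1.782×10⁻⁷ m = 178 nm.
Surface area A = 4πR² = 4π(4.49×10⁹ m)² = 2.53339×10²⁰ m².
(b) P = σAT⁴ = 5.670×10⁻⁸×2.53339×10²⁰×(1.626×10⁴)⁴ = 1.00×10³⁰ W.

λ_max ≈ 178 nm; P ≈ 1.00×10³⁰ W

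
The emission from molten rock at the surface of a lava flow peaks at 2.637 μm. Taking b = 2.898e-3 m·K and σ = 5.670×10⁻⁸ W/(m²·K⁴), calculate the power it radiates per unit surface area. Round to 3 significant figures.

Wien's law: T = b/λ_max = 2.898×10⁻³/2.637×10⁻⁶ = 1098.98 K.
Then I = σT⁴ = 5.670×10⁻⁸×(1098.98)⁴ = 8.27×10⁴ W/m².

I ≈ 8.27×10⁴ W/m²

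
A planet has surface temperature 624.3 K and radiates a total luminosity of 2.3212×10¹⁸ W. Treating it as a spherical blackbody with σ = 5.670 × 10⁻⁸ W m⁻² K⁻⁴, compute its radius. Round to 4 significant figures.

R ≈ 4.631×10⁶ m

L = 4πR²σT⁴ ⇒ R = √(L/(4πσT⁴)).
σT⁴ = 8613.04 W/m², so R = √(2.3212×10¹⁸/(4π×8613.04)) = 4.631×10⁶ m.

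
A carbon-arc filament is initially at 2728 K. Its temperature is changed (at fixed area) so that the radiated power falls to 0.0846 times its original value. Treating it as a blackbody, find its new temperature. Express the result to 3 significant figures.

P ∝ T⁴, so T₂/T₁ = (P₂/P₁)^(1/4) = (0.0846)^(1/4) = 0.539315.
T₂ = 2728 × 0.539315 = 1.47×10³ K.

T₂ ≈ 1.47×10³ K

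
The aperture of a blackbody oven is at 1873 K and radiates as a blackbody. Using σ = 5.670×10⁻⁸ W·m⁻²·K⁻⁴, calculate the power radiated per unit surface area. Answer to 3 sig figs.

Stefan–Boltzmann: I = σT⁴ = 5.670×10⁻⁸ × (1873)⁴ = 6.98×10⁵ W/m².

I ≈ 6.98×10⁵ W/m²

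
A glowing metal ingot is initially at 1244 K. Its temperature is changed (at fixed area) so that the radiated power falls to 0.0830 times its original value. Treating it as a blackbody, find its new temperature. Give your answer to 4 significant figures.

P ∝ T⁴, so T₂/T₁ = (P₂/P₁)^(1/4) = (0.0830)^(1/4) = 0.536747.
T₂ = 1244 × 0.536747 = 667.7 K.

T₂ ≈ 667.7 K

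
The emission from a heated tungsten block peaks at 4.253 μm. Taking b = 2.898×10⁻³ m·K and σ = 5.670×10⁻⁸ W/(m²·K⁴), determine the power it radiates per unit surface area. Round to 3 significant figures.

I ≈ 1.22×10⁴ W/m²

Wien's law: T = b/λ_max = 2.898×10⁻³/4.253×10⁻⁶ = 681.401 K.
Then I = σT⁴ = 5.670×10⁻⁸×(681.401)⁴ = 1.22×10⁴ W/m².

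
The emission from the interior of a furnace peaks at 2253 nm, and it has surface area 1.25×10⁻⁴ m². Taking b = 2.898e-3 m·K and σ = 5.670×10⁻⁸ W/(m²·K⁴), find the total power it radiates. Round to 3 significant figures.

Wien's law: T = b/λ_max = 2.898×10⁻³/2.253×10⁻⁶ = 1286.28 K.
Area A = 1.25×10⁻⁴ m².
Then P = σAT⁴ = 5.670×10⁻⁸×1.25×10⁻⁴×(1286.28)⁴ = 19.4 W.

P ≈ 19.4 W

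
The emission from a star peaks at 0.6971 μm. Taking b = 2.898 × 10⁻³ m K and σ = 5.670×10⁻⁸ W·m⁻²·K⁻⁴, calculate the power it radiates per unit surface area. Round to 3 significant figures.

I ≈ 1.69×10⁷ W/m²

Wien's law: T = b/λ_max = 2.898×10⁻³/6.971×10⁻⁷ = 4157.22 K.
Then I = σT⁴ = 5.670×10⁻⁸×(4157.22)⁴ = 1.69×10⁷ W/m².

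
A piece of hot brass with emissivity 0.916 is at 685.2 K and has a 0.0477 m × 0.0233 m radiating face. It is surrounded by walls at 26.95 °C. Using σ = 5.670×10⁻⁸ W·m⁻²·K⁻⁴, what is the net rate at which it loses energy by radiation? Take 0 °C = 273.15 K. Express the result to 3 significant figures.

Surroundings: T = 26.95 °C + 273.15 = 300.10 K.
Area A = 0.0477 × 0.0233 = 1.11141×10⁻³ m².
Net radiated power P_net = εσA(T⁴ − T₀⁴) = 0.916×5.670×10⁻⁸×1.11141×10⁻³×(685.2⁴ − 300.10⁴).
T⁴ − T₀⁴ = 2.20429×10¹¹ − 8.11081×10⁹ = 2.12318×10¹¹ K⁴, so P_net = 12.3 W.

Net loss ≈ 12.3 W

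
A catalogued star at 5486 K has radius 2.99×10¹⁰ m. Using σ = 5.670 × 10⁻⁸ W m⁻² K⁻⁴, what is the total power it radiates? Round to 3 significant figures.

P ≈ 5.77×10²⁹ W

Surface area A = 4πR² = 4π(2.99×10¹⁰ m)² = 1.12345×10²² m².
P = σAT⁴ = 5.670×10⁻⁸ × 1.12345×10²² × (5486)⁴ = 5.77×10²⁹ W.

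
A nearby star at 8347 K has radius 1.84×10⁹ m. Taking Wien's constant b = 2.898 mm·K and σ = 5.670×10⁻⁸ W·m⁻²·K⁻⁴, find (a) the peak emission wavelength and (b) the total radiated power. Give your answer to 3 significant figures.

λ_max ≈ 0.347 μm; P ≈ 1.17×10²⁸ W

(a) λ_max = b/T = 2.898×10⁻³/8347 = 3.472×10⁻⁷ m = 0.347 μm.
Surface area A = 4πR² = 4π(1.84×10⁹ m)² = 4.25447×10¹⁹ m².
(b) P = σAT⁴ = 5.670×10⁻⁸×4.25447×10¹⁹×(8347)⁴ = 1.17×10²⁸ W.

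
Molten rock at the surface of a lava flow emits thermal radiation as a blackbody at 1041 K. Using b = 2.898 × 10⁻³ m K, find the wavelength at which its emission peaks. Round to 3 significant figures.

Wien's displacement law: λ_max = b/T = (2.898×10⁻³ m·K)/(1041 K) = 2.784×10⁻⁶ m.
That is 2.78×10³ nm, in the infrared range.

λ_max ≈ 2.78×10³ nm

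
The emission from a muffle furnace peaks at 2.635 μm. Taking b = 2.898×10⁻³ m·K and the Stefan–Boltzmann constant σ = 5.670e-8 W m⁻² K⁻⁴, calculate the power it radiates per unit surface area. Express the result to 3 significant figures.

I ≈ 8.30×10⁴ W/m²

Wien's law: T = b/λ_max = 2.898×10⁻³/2.635×10⁻⁶ = 1099.81 K.
Then I = σT⁴ = 5.670×10⁻⁸×(1099.81)⁴ = 8.30×10⁴ W/m².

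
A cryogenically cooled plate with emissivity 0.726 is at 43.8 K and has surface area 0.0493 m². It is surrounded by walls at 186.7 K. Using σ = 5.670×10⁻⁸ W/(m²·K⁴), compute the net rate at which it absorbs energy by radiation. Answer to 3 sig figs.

Area A = 0.0493 m².
Net radiated power P_net = εσA(T⁴ − T₀⁴) = 0.726×5.670×10⁻⁸×0.0493×(43.8⁴ − 186.7⁴).
T⁴ − T₀⁴ = 3.68041×10⁶ − 1.21500×10⁹ = -1.21132×10⁹ K⁴, so P_net = -2.46 W — negative, meaning a net gain of 2.46 W.

Net gain ≈ 2.46 W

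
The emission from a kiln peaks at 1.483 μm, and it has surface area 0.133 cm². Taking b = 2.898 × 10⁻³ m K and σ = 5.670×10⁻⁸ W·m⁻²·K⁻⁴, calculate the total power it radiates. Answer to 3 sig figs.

Wien's law: T = b/λ_max = 2.898×10⁻³/1.483×10⁻⁶ = 1954.15 K.
Area A = 0.133 cm² = 1.33×10⁻⁵ m².
Then P = σAT⁴ = 5.670×10⁻⁸×1.33×10⁻⁵×(1954.15)⁴ = 11.0 W.

P ≈ 11.0 W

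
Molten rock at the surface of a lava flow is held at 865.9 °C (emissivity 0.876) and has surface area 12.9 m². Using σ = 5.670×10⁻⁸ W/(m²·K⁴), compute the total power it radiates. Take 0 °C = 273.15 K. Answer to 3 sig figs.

T = 865.9 °C + 273.15 = 1139.05 K.
Area A = 12.9 m².
P = εσAT⁴ = 0.876 × 5.670×10⁻⁸ × 12.9 × (1139.05)⁴ = 1.08×10⁶ W.

P ≈ 1.08×10⁶ W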